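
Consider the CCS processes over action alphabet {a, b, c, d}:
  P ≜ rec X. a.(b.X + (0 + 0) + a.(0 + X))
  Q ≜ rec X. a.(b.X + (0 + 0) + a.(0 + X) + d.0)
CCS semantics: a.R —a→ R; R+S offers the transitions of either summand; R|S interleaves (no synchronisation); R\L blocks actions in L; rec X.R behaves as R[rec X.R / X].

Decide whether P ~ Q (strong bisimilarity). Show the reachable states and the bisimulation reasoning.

LTS(P): 3 reachable states
  u0 = rec X. a.(b.X + (0 + 0) + a.(0 + X)) ⊢ —a→ u1
  u1 = b.(rec X. a.(b.X + (0 + 0) + a.(0 + X))) + (0 + 0) + a.(0 + (rec X. a.(b.X + (0 + 0) + a.(0 + X)))) ⊢ —a→ u2, —b→ u0
  u2 = 0 + (rec X. a.(b.X + (0 + 0) + a.(0 + X))) ⊢ —a→ u1
LTS(Q): 4 reachable states
  v0 = rec X. a.(b.X + (0 + 0) + a.(0 + X) + d.0) ⊢ —a→ v1
  v1 = b.(rec X. a.(b.X + (0 + 0) + a.(0 + X) + d.0)) + (0 + 0) + a.(0 + (rec X. a.(b.X + (0 + 0) + a.(0 + X) + d.0))) + d.0 ⊢ —a→ v2, —b→ v0, —d→ v3
  v2 = 0 + (rec X. a.(b.X + (0 + 0) + a.(0 + X) + d.0)) ⊢ —a→ v1
  v3 = 0 ⊢ deadlocked
Bisimilarity quotient blocks:
  B0 = {u0, u2}
  B1 = {u1}
  B2 = {v0, v2}
  B3 = {v1}
  B4 = {v3}
u0 ∈ B0, v0 ∈ B2 → different blocks

not bisimilar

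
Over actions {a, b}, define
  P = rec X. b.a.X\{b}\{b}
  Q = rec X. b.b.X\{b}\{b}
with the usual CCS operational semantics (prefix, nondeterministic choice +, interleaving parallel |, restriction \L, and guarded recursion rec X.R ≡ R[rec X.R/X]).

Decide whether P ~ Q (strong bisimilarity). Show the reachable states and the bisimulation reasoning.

Reachable graph of P (3 states):
  u0 = rec X. b.a.X\{b}\{b} → ··b··> u1
  u1 = a.(rec X. b.a.X\{b}\{b})\{b}\{b} → ··a··> u2
  u2 = (rec X. b.a.X\{b}\{b})\{b}\{b} → ·
Reachable graph of Q (3 states):
  v0 = rec X. b.b.X\{b}\{b} → ··b··> v1
  v1 = b.(rec X. b.b.X\{b}\{b})\{b}\{b} → ··b··> v2
  v2 = (rec X. b.b.X\{b}\{b})\{b}\{b} → ·
Bisimilarity quotient blocks:
  B0 = {u0}
  B1 = {u1}
  B2 = {u2, v2}
  B3 = {v0}
  B4 = {v1}
u0 ∈ B0, v0 ∈ B3 → different blocks

not bisimilar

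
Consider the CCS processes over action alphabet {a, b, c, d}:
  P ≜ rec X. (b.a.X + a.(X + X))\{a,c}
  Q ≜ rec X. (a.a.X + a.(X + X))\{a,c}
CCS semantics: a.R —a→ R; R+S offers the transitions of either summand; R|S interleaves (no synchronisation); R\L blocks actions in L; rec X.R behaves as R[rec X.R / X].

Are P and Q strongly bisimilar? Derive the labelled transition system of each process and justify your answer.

P's transition system — 2 states:
  m0 = rec X. (b.a.X + a.(X + X))\{a,c} ⊢ =b=> m1
  m1 = (a.(rec X. (b.a.X + a.(X + X))\{a,c}))\{a,c} ⊢ (no moves)
Q's transition system — 1 states:
  n0 = rec X. (a.a.X + a.(X + X))\{a,c} ⊢ (no moves)
Bisimilarity quotient blocks:
  B0 = {m0}
  B1 = {m1, n0}
m0 ∈ B0, n0 ∈ B1 → different blocks

NO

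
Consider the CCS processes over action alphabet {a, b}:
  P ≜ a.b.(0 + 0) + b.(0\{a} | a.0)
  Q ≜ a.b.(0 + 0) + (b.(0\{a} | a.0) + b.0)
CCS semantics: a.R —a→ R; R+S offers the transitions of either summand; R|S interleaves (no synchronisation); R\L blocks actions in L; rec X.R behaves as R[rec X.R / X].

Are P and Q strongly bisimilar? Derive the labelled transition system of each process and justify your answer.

P's transition system — 5 states:
  m0 = a.b.(0 + 0) + b.(0\{a} | a.0) → ··a··> m1, ··b··> m2
  m1 = b.(0 + 0) → ··b··> m3
  m2 = 0\{a} | a.0 → ··a··> m4
  m3 = 0 + 0 → (no moves)
  m4 = 0\{a} | 0 → (no moves)
Q's transition system — 6 states:
  n0 = a.b.(0 + 0) + (b.(0\{a} | a.0) + b.0) → ··a··> n1, ··b··> n2, ··b··> n3
  n1 = b.(0 + 0) → ··b··> n4
  n2 = 0 → (no moves)
  n3 = 0\{a} | a.0 → ··a··> n5
  n4 = 0 + 0 → (no moves)
  n5 = 0\{a} | 0 → (no moves)
Bisimilarity quotient blocks:
  B0 = {m0}
  B1 = {m2, n3}
  B2 = {m3, m4, n2, n4, n5}
  B3 = {m1, n1}
  B4 = {n0}
m0 ∈ B0, n0 ∈ B4 → different blocks

NO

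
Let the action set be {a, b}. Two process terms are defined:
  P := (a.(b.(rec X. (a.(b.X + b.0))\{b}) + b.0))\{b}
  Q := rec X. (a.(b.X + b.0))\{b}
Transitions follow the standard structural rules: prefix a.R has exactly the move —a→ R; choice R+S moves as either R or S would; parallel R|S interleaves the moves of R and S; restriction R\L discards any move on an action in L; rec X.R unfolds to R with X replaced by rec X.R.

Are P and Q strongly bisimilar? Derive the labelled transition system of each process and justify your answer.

Reachable graph of P (2 states):
  p0 = (a.(b.(rec X. (a.(b.X + b.0))\{b}) + b.0))\{b} ⊢ --a--▸ p1
  p1 = (b.(rec X. (a.(b.X + b.0))\{b}) + b.0)\{b} ⊢ stopped
Reachable graph of Q (2 states):
  q0 = rec X. (a.(b.X + b.0))\{b} ⊢ --a--▸ q1
  q1 = (b.(rec X. (a.(b.X + b.0))\{b}) + b.0)\{b} ⊢ stopped
Bisimilarity quotient blocks:
  B0 = {p0, q0}
  B1 = {p1, q1}
p0 ∈ B0, q0 ∈ B0 → same block

bisimilar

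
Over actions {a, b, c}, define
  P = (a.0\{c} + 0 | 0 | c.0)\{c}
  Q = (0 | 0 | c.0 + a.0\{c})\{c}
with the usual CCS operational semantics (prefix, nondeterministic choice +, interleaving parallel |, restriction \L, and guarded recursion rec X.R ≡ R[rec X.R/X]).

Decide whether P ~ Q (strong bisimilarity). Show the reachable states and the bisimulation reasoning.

YES

Reachable graph of P (2 states):
  s0 = (a.0\{c} + 0 | 0 | c.0)\{c} → —a→ s1
  s1 = 0\{c}\{c} → deadlocked
Reachable graph of Q (2 states):
  t0 = (0 | 0 | c.0 + a.0\{c})\{c} → —a→ t1
  t1 = 0\{c}\{c} → deadlocked
Bisimilarity quotient blocks:
  B0 = {s0, t0}
  B1 = {s1, t1}
s0 ∈ B0, t0 ∈ B0 → same block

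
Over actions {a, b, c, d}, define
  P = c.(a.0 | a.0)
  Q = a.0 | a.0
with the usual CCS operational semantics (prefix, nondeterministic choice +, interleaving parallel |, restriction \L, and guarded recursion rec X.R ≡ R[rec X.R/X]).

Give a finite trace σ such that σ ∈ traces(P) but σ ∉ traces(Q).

LTS(P): 5 reachable states
  m0 = c.(a.0 | a.0) :: ··c··> m1
  m1 = a.0 | a.0 :: ··a··> m2, ··a··> m3
  m2 = 0 | a.0 :: ··a··> m4
  m3 = a.0 | 0 :: ··a··> m4
  m4 = 0 | 0 :: ·
LTS(Q): 4 reachable states
  n0 = a.0 | a.0 :: ··a··> n1, ··a··> n2
  n1 = 0 | a.0 :: ··a··> n3
  n2 = a.0 | 0 :: ··a··> n3
  n3 = 0 | 0 :: ·
Run σ = ⟨c⟩ on P: start {m0}
  step 1 (c): {m1}
  P completes σ.
Run σ = ⟨c⟩ on Q: start {n0}
  step 1 (c): ∅  — Q cannot continue

c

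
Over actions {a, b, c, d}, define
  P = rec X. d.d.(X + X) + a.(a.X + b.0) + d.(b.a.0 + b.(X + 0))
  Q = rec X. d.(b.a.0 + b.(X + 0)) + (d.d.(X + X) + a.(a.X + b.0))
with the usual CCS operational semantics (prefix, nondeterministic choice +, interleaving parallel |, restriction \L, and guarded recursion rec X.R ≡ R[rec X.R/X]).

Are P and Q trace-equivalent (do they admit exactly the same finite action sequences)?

YES

P's transition system — 8 states:
  m0 = rec X. d.d.(X + X) + a.(a.X + b.0) + d.(b.a.0 + b.(X + 0)) | --a--▸ m1, --d--▸ m2, --d--▸ m3
  m1 = a.(rec X. d.d.(X + X) + a.(a.X + b.0) + d.(b.a.0 + b.(X + 0))) + b.0 | --a--▸ m0, --b--▸ m4
  m2 = b.a.0 + b.((rec X. d.d.(X + X) + a.(a.X + b.0) + d.(b.a.0 + b.(X + 0))) + 0) | --b--▸ m5, --b--▸ m6
  m3 = d.((rec X. d.d.(X + X) + a.(a.X + b.0) + d.(b.a.0 + b.(X + 0))) + (rec X. d.d.(X + X) + a.(a.X + b.0) + d.(b.a.0 + b.(X + 0)))) | --d--▸ m7
  m4 = 0 | ·
  m5 = (rec X. d.d.(X + X) + a.(a.X + b.0) + d.(b.a.0 + b.(X + 0))) + 0 | --a--▸ m1, --d--▸ m2, --d--▸ m3
  m6 = a.0 | --a--▸ m4
  m7 = (rec X. d.d.(X + X) + a.(a.X + b.0) + d.(b.a.0 + b.(X + 0))) + (rec X. d.d.(X + X) + a.(a.X + b.0) + d.(b.a.0 + b.(X + 0))) | --a--▸ m1, --d--▸ m2, --d--▸ m3
Q's transition system — 8 states:
  n0 = rec X. d.(b.a.0 + b.(X + 0)) + (d.d.(X + X) + a.(a.X + b.0)) | --a--▸ n1, --d--▸ n2, --d--▸ n3
  n1 = a.(rec X. d.(b.a.0 + b.(X + 0)) + (d.d.(X + X) + a.(a.X + b.0))) + b.0 | --a--▸ n0, --b--▸ n4
  n2 = b.a.0 + b.((rec X. d.(b.a.0 + b.(X + 0)) + (d.d.(X + X) + a.(a.X + b.0))) + 0) | --b--▸ n5, --b--▸ n6
  n3 = d.((rec X. d.(b.a.0 + b.(X + 0)) + (d.d.(X + X) + a.(a.X + b.0))) + (rec X. d.(b.a.0 + b.(X + 0)) + (d.d.(X + X) + a.(a.X + b.0)))) | --d--▸ n7
  n4 = 0 | ·
  n5 = (rec X. d.(b.a.0 + b.(X + 0)) + (d.d.(X + X) + a.(a.X + b.0))) + 0 | --a--▸ n1, --d--▸ n2, --d--▸ n3
  n6 = a.0 | --a--▸ n4
  n7 = (rec X. d.(b.a.0 + b.(X + 0)) + (d.d.(X + X) + a.(a.X + b.0))) + (rec X. d.(b.a.0 + b.(X + 0)) + (d.d.(X + X) + a.(a.X + b.0))) | --a--▸ n1, --d--▸ n2, --d--▸ n3
Bisimilarity quotient blocks:
  B0 = {m0, m5, m7, n0, n5, n7}
  B1 = {m3, n3}
  B2 = {m2, n2}
  B3 = {m6, n6}
  B4 = {m4, n4}
  B5 = {m1, n1}
m0 ∈ B0, n0 ∈ B0 → same block
Bisimilar ⇒ trace-equivalent.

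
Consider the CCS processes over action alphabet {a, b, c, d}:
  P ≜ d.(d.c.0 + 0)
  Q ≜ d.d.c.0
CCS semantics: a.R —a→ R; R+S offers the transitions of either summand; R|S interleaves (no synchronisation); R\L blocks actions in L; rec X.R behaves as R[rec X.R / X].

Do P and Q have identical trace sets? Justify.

trace-equivalent

LTS(P): 4 reachable states
  m0 = d.(d.c.0 + 0) | =d=> m1
  m1 = d.c.0 + 0 | =d=> m2
  m2 = c.0 | =c=> m3
  m3 = 0 | deadlocked
LTS(Q): 4 reachable states
  n0 = d.d.c.0 | =d=> n1
  n1 = d.c.0 | =d=> n2
  n2 = c.0 | =c=> n3
  n3 = 0 | deadlocked
Partition-refinement fixed point:
  B0 = {m0, n0}
  B1 = {m1, n1}
  B2 = {m2, n2}
  B3 = {m3, n3}
m0 ∈ B0, n0 ∈ B0 → same block
Bisimilar ⇒ trace-equivalent.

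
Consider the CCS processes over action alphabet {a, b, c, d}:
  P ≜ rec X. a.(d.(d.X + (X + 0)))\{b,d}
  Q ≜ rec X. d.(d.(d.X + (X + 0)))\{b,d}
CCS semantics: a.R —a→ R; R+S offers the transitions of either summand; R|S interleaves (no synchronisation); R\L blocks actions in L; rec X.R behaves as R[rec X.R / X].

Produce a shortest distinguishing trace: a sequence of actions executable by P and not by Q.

LTS(P): 2 reachable states
  u0 = rec X. a.(d.(d.X + (X + 0)))\{b,d} | --a--▸ u1
  u1 = (d.(d.(rec X. a.(d.(d.X + (X + 0)))\{b,d}) + ((rec X. a.(d.(d.X + (X + 0)))\{b,d}) + 0)))\{b,d} | ·
LTS(Q): 2 reachable states
  v0 = rec X. d.(d.(d.X + (X + 0)))\{b,d} | --d--▸ v1
  v1 = (d.(d.(rec X. d.(d.(d.X + (X + 0)))\{b,d}) + ((rec X. d.(d.(d.X + (X + 0)))\{b,d}) + 0)))\{b,d} | ·
Run σ = ⟨a⟩ on P: start {u0}
  step 1 (a): {u1}
  — P admits the full trace.
Run σ = ⟨a⟩ on Q: start {v0}
  step 1 (a): ∅ (Q stuck)

a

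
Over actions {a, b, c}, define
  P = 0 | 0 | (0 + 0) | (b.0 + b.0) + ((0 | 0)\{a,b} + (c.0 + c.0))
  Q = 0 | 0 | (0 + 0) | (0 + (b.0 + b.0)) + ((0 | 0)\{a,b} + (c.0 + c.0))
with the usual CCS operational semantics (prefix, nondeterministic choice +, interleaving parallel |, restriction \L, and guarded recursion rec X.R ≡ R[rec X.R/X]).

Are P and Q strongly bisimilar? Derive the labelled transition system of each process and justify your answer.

P's transition system — 3 states:
  s0 = 0 | 0 | (0 + 0) | (b.0 + b.0) + ((0 | 0)\{a,b} + (c.0 + c.0)) has moves =b=> s1, =c=> s2
  s1 = 0 | 0 | (0 + 0) | 0 has moves ·
  s2 = 0 has moves ·
Q's transition system — 3 states:
  t0 = 0 | 0 | (0 + 0) | (0 + (b.0 + b.0)) + ((0 | 0)\{a,b} + (c.0 + c.0)) has moves =b=> t1, =c=> t2
  t1 = 0 | 0 | (0 + 0) | 0 has moves ·
  t2 = 0 has moves ·
Bisimilarity quotient blocks:
  B0 = {s0, t0}
  B1 = {s1, s2, t1, t2}
s0 ∈ B0, t0 ∈ B0 → same block

P ~ Q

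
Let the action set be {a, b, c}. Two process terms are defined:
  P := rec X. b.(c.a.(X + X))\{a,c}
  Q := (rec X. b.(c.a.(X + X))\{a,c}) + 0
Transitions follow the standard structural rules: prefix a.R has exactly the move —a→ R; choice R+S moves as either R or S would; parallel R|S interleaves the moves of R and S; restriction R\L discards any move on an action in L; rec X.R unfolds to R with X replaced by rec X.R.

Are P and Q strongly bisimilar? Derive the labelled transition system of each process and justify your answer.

YES

LTS(P): 2 reachable states
  u0 = rec X. b.(c.a.(X + X))\{a,c} has moves ··b··> u1
  u1 = (c.a.((rec X. b.(c.a.(X + X))\{a,c}) + (rec X. b.(c.a.(X + X))\{a,c})))\{a,c} has moves deadlocked
LTS(Q): 2 reachable states
  v0 = (rec X. b.(c.a.(X + X))\{a,c}) + 0 has moves ··b··> v1
  v1 = (c.a.((rec X. b.(c.a.(X + X))\{a,c}) + (rec X. b.(c.a.(X + X))\{a,c})))\{a,c} has moves deadlocked
Partition-refinement fixed point:
  B0 = {u0, v0}
  B1 = {u1, v1}
u0 ∈ B0, v0 ∈ B0 → same block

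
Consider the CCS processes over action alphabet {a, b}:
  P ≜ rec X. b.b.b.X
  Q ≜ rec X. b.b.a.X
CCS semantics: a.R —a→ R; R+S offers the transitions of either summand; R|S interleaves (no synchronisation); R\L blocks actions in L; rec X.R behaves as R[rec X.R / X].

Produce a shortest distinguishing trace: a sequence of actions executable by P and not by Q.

bbb

LTS(P): 3 reachable states
  m0 = rec X. b.b.b.X :: ··b··> m1
  m1 = b.b.(rec X. b.b.b.X) :: ··b··> m2
  m2 = b.(rec X. b.b.b.X) :: ··b··> m0
LTS(Q): 3 reachable states
  n0 = rec X. b.b.a.X :: ··b··> n1
  n1 = b.a.(rec X. b.b.a.X) :: ··b··> n2
  n2 = a.(rec X. b.b.a.X) :: ··a··> n0
Run σ = ⟨bbb⟩ on P: start {m0}
  [1] b ⇒ {m1}
  [2] b ⇒ {m2}
  [3] b ⇒ {m0}
  P completes σ.
Run σ = ⟨bbb⟩ on Q: start {n0}
  [1] b ⇒ {n1}
  [2] b ⇒ {n2}
  [3] b ⇒ ∅ (Q stuck)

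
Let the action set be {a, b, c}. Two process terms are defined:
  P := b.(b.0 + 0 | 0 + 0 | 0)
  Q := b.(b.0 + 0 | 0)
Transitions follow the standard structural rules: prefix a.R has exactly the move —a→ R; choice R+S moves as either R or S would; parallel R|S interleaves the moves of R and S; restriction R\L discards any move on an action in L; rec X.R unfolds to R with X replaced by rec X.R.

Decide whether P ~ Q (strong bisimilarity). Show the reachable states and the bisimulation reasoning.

YES

LTS(P): 3 reachable states
  s0 = b.(b.0 + 0 | 0 + 0 | 0) has moves --b--▸ s1
  s1 = b.0 + 0 | 0 + 0 | 0 has moves --b--▸ s2
  s2 = 0 has moves stopped
LTS(Q): 3 reachable states
  t0 = b.(b.0 + 0 | 0) has moves --b--▸ t1
  t1 = b.0 + 0 | 0 has moves --b--▸ t2
  t2 = 0 has moves stopped
Bisimilarity quotient blocks:
  B0 = {s0, t0}
  B1 = {s1, t1}
  B2 = {s2, t2}
s0 ∈ B0, t0 ∈ B0 → same block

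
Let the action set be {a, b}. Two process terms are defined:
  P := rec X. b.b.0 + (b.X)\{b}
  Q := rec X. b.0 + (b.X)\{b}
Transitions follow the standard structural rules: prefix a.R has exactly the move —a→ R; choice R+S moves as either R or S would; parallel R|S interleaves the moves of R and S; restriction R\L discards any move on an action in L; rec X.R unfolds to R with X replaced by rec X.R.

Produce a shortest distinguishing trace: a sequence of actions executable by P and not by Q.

bb

P's transition system — 3 states:
  p0 = rec X. b.b.0 + (b.X)\{b} :: —b→ p1
  p1 = b.0 :: —b→ p2
  p2 = 0 :: deadlocked
Q's transition system — 2 states:
  q0 = rec X. b.0 + (b.X)\{b} :: —b→ q1
  q1 = 0 :: deadlocked
Run σ = ⟨bb⟩ on P: start {p0}
  after b @ step 1: {p1}
  after b @ step 2: {p2}
  — P admits the full trace.
Run σ = ⟨bb⟩ on Q: start {q0}
  after b @ step 1: {q1}
  after b @ step 2: ∅  — Q cannot continue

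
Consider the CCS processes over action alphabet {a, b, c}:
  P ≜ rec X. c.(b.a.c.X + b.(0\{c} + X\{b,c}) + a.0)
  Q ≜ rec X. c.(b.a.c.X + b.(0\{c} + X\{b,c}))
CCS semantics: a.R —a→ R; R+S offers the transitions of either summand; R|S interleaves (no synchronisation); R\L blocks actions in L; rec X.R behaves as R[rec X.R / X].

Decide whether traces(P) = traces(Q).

P's transition system — 6 states:
  m0 = rec X. c.(b.a.c.X + b.(0\{c} + X\{b,c}) + a.0) :: --c--▸ m1
  m1 = b.a.c.(rec X. c.(b.a.c.X + b.(0\{c} + X\{b,c}) + a.0)) + b.(0\{c} + (rec X. c.(b.a.c.X + b.(0\{c} + X\{b,c}) + a.0))\{b,c}) + a.0 :: --a--▸ m2, --b--▸ m3, --b--▸ m4
  m2 = 0 :: ∅
  m3 = 0\{c} + (rec X. c.(b.a.c.X + b.(0\{c} + X\{b,c}) + a.0))\{b,c} :: ∅
  m4 = a.c.(rec X. c.(b.a.c.X + b.(0\{c} + X\{b,c}) + a.0)) :: --a--▸ m5
  m5 = c.(rec X. c.(b.a.c.X + b.(0\{c} + X\{b,c}) + a.0)) :: --c--▸ m0
Q's transition system — 5 states:
  n0 = rec X. c.(b.a.c.X + b.(0\{c} + X\{b,c})) :: --c--▸ n1
  n1 = b.a.c.(rec X. c.(b.a.c.X + b.(0\{c} + X\{b,c}))) + b.(0\{c} + (rec X. c.(b.a.c.X + b.(0\{c} + X\{b,c})))\{b,c}) :: --b--▸ n2, --b--▸ n3
  n2 = 0\{c} + (rec X. c.(b.a.c.X + b.(0\{c} + X\{b,c})))\{b,c} :: ∅
  n3 = a.c.(rec X. c.(b.a.c.X + b.(0\{c} + X\{b,c}))) :: --a--▸ n4
  n4 = c.(rec X. c.(b.a.c.X + b.(0\{c} + X\{b,c}))) :: --c--▸ n0
Trace ⟨ca⟩ through P, begin at {m0}:
  step 1 (c): {m1}
  step 2 (a): {m2}
  P completes σ.
Trace ⟨ca⟩ through Q, begin at {n0}:
  step 1 (c): {n1}
  step 2 (a): ∅ (Q stuck)

traces(P) ≠ traces(Q) — witness ⟨ca⟩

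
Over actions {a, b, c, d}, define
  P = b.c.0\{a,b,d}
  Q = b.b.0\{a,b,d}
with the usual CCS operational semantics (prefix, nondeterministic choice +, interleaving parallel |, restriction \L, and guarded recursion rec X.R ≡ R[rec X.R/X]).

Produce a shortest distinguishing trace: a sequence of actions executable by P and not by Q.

bc

P's transition system — 3 states:
  u0 = b.c.0\{a,b,d} :: -b-> u1
  u1 = c.0\{a,b,d} :: -c-> u2
  u2 = 0\{a,b,d} :: deadlocked
Q's transition system — 3 states:
  v0 = b.b.0\{a,b,d} :: -b-> v1
  v1 = b.0\{a,b,d} :: -b-> v2
  v2 = 0\{a,b,d} :: deadlocked
Trace ⟨bc⟩ through P, begin at {u0}:
  [1] b ⇒ {u1}
  [2] c ⇒ {u2}
  — P admits the full trace.
Trace ⟨bc⟩ through Q, begin at {v0}:
  [1] b ⇒ {v1}
  [2] c ⇒ ∅ (Q stuck)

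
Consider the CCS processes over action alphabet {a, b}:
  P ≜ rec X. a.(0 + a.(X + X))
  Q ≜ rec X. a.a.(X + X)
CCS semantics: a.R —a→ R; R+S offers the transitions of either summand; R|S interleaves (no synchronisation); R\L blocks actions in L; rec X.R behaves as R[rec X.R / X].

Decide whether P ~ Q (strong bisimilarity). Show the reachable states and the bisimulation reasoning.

YES

LTS(P): 3 reachable states
  m0 = rec X. a.(0 + a.(X + X)) ⊢ —a→ m1
  m1 = 0 + a.((rec X. a.(0 + a.(X + X))) + (rec X. a.(0 + a.(X + X)))) ⊢ —a→ m2
  m2 = (rec X. a.(0 + a.(X + X))) + (rec X. a.(0 + a.(X + X))) ⊢ —a→ m1
LTS(Q): 3 reachable states
  n0 = rec X. a.a.(X + X) ⊢ —a→ n1
  n1 = a.((rec X. a.a.(X + X)) + (rec X. a.a.(X + X))) ⊢ —a→ n2
  n2 = (rec X. a.a.(X + X)) + (rec X. a.a.(X + X)) ⊢ —a→ n1
Partition-refinement fixed point:
  B0 = {m0, m1, m2, n0, n1, n2}
m0 ∈ B0, n0 ∈ B0 → same block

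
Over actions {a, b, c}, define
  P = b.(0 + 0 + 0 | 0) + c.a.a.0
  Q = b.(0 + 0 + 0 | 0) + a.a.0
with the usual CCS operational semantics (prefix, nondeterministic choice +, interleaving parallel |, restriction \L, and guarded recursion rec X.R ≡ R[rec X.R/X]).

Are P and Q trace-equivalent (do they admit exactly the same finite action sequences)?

LTS(P): 5 reachable states
  u0 = b.(0 + 0 + 0 | 0) + c.a.a.0 | ··b··> u1, ··c··> u2
  u1 = 0 + 0 + 0 | 0 | deadlocked
  u2 = a.a.0 | ··a··> u3
  u3 = a.0 | ··a··> u4
  u4 = 0 | deadlocked
LTS(Q): 4 reachable states
  v0 = b.(0 + 0 + 0 | 0) + a.a.0 | ··a··> v1, ··b··> v2
  v1 = a.0 | ··a··> v3
  v2 = 0 + 0 + 0 | 0 | deadlocked
  v3 = 0 | deadlocked
Executing c from P (initial set {u0}):
  [1] c ⇒ {u2}
  ✓ P
Executing c from Q (initial set {v0}):
  [1] c ⇒ no successor for Q

NO — witness ⟨c⟩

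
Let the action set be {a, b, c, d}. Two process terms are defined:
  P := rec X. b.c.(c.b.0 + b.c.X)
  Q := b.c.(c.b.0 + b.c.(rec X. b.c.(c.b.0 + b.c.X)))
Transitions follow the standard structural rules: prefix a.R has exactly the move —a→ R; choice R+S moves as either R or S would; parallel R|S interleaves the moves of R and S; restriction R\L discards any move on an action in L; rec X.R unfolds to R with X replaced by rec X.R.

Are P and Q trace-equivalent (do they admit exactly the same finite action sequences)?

traces(P) = traces(Q)

LTS(P): 6 reachable states
  m0 = rec X. b.c.(c.b.0 + b.c.X) → -b-> m1
  m1 = c.(c.b.0 + b.c.(rec X. b.c.(c.b.0 + b.c.X))) → -c-> m2
  m2 = c.b.0 + b.c.(rec X. b.c.(c.b.0 + b.c.X)) → -b-> m3, -c-> m4
  m3 = c.(rec X. b.c.(c.b.0 + b.c.X)) → -c-> m0
  m4 = b.0 → -b-> m5
  m5 = 0 → (no moves)
LTS(Q): 7 reachable states
  n0 = b.c.(c.b.0 + b.c.(rec X. b.c.(c.b.0 + b.c.X))) → -b-> n1
  n1 = c.(c.b.0 + b.c.(rec X. b.c.(c.b.0 + b.c.X))) → -c-> n2
  n2 = c.b.0 + b.c.(rec X. b.c.(c.b.0 + b.c.X)) → -b-> n3, -c-> n4
  n3 = c.(rec X. b.c.(c.b.0 + b.c.X)) → -c-> n5
  n4 = b.0 → -b-> n6
  n5 = rec X. b.c.(c.b.0 + b.c.X) → -b-> n1
  n6 = 0 → (no moves)
Partition-refinement fixed point:
  B0 = {m0, n0, n5}
  B1 = {m1, n1}
  B2 = {m2, n2}
  B3 = {m3, n3}
  B4 = {m4, n4}
  B5 = {m5, n6}
m0 ∈ B0, n0 ∈ B0 → same block
Bisimilar ⇒ trace-equivalent.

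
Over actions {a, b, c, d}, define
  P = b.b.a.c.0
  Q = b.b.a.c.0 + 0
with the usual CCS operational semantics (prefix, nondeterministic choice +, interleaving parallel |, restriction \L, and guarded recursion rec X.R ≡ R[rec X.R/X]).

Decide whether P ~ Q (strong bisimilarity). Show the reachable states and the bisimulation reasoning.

P ~ Q

Reachable graph of P (5 states):
  s0 = b.b.a.c.0 | -b-> s1
  s1 = b.a.c.0 | -b-> s2
  s2 = a.c.0 | -a-> s3
  s3 = c.0 | -c-> s4
  s4 = 0 | ·
Reachable graph of Q (5 states):
  t0 = b.b.a.c.0 + 0 | -b-> t1
  t1 = b.a.c.0 | -b-> t2
  t2 = a.c.0 | -a-> t3
  t3 = c.0 | -c-> t4
  t4 = 0 | ·
Bisimilarity quotient blocks:
  B0 = {s0, t0}
  B1 = {s1, t1}
  B2 = {s2, t2}
  B3 = {s3, t3}
  B4 = {s4, t4}
s0 ∈ B0, t0 ∈ B0 → same block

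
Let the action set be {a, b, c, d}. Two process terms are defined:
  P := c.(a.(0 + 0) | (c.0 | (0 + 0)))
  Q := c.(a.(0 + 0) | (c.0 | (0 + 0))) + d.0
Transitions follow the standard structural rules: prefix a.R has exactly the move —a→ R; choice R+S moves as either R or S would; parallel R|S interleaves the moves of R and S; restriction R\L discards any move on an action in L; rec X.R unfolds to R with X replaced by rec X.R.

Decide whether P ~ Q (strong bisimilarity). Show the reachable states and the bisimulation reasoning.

not bisimilar

Reachable graph of P (5 states):
  u0 = c.(a.(0 + 0) | (c.0 | (0 + 0))) has moves —c→ u1
  u1 = a.(0 + 0) | (c.0 | (0 + 0)) has moves —a→ u2, —c→ u3
  u2 = (0 + 0) | (c.0 | (0 + 0)) has moves —c→ u4
  u3 = a.(0 + 0) | (0 | (0 + 0)) has moves —a→ u4
  u4 = (0 + 0) | (0 | (0 + 0)) has moves ∅
Reachable graph of Q (6 states):
  v0 = c.(a.(0 + 0) | (c.0 | (0 + 0))) + d.0 has moves —c→ v1, —d→ v2
  v1 = a.(0 + 0) | (c.0 | (0 + 0)) has moves —a→ v3, —c→ v4
  v2 = 0 has moves ∅
  v3 = (0 + 0) | (c.0 | (0 + 0)) has moves —c→ v5
  v4 = a.(0 + 0) | (0 | (0 + 0)) has moves —a→ v5
  v5 = (0 + 0) | (0 | (0 + 0)) has moves ∅
Bisimilarity quotient blocks:
  B0 = {u0}
  B1 = {u1, v1}
  B2 = {u2, v3}
  B3 = {u4, v2, v5}
  B4 = {u3, v4}
  B5 = {v0}
u0 ∈ B0, v0 ∈ B5 → different blocks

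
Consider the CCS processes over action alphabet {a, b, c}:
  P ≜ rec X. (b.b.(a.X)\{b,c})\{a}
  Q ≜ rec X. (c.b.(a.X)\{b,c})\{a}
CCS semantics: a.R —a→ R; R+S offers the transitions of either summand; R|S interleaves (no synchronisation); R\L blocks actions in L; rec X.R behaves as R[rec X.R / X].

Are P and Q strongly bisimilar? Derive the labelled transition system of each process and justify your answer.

not bisimilar

P's transition system — 3 states:
  s0 = rec X. (b.b.(a.X)\{b,c})\{a} :: -b-> s1
  s1 = (b.(a.(rec X. (b.b.(a.X)\{b,c})\{a}))\{b,c})\{a} :: -b-> s2
  s2 = (a.(rec X. (b.b.(a.X)\{b,c})\{a}))\{b,c}\{a} :: ∅
Q's transition system — 3 states:
  t0 = rec X. (c.b.(a.X)\{b,c})\{a} :: -c-> t1
  t1 = (b.(a.(rec X. (c.b.(a.X)\{b,c})\{a}))\{b,c})\{a} :: -b-> t2
  t2 = (a.(rec X. (c.b.(a.X)\{b,c})\{a}))\{b,c}\{a} :: ∅
Bisimilarity quotient blocks:
  B0 = {s0}
  B1 = {s1, t1}
  B2 = {s2, t2}
  B3 = {t0}
s0 ∈ B0, t0 ∈ B3 → different blocks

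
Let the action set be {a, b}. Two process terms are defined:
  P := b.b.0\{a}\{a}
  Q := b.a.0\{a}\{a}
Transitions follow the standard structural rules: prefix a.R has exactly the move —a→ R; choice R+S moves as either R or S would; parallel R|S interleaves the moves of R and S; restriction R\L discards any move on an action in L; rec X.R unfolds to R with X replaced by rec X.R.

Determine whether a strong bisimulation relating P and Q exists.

P's transition system — 3 states:
  u0 = b.b.0\{a}\{a} has moves ··b··> u1
  u1 = b.0\{a}\{a} has moves ··b··> u2
  u2 = 0\{a}\{a} has moves ∅
Q's transition system — 3 states:
  v0 = b.a.0\{a}\{a} has moves ··b··> v1
  v1 = a.0\{a}\{a} has moves ··a··> v2
  v2 = 0\{a}\{a} has moves ∅
Bisimilarity quotient blocks:
  B0 = {u0}
  B1 = {u1}
  B2 = {u2, v2}
  B3 = {v0}
  B4 = {v1}
u0 ∈ B0, v0 ∈ B3 → different blocks

NO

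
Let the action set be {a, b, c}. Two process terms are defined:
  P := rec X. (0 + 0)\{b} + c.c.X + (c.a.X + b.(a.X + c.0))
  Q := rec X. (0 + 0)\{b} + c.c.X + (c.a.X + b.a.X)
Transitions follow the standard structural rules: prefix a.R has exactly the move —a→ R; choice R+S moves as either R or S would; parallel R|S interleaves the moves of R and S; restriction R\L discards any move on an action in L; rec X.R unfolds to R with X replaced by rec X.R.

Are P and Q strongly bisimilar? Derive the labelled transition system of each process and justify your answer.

not bisimilar

Reachable graph of P (5 states):
  s0 = rec X. (0 + 0)\{b} + c.c.X + (c.a.X + b.(a.X + c.0)) | =b=> s1, =c=> s2, =c=> s3
  s1 = a.(rec X. (0 + 0)\{b} + c.c.X + (c.a.X + b.(a.X + c.0))) + c.0 | =a=> s0, =c=> s4
  s2 = a.(rec X. (0 + 0)\{b} + c.c.X + (c.a.X + b.(a.X + c.0))) | =a=> s0
  s3 = c.(rec X. (0 + 0)\{b} + c.c.X + (c.a.X + b.(a.X + c.0))) | =c=> s0
  s4 = 0 | stopped
Reachable graph of Q (3 states):
  t0 = rec X. (0 + 0)\{b} + c.c.X + (c.a.X + b.a.X) | =b=> t1, =c=> t1, =c=> t2
  t1 = a.(rec X. (0 + 0)\{b} + c.c.X + (c.a.X + b.a.X)) | =a=> t0
  t2 = c.(rec X. (0 + 0)\{b} + c.c.X + (c.a.X + b.a.X)) | =c=> t0
Coarsest stable partition (strong bisimilarity classes):
  B0 = {s0}
  B1 = {s1}
  B2 = {s4}
  B3 = {s2}
  B4 = {s3}
  B5 = {t0}
  B6 = {t1}
  B7 = {t2}
s0 ∈ B0, t0 ∈ B5 → different blocks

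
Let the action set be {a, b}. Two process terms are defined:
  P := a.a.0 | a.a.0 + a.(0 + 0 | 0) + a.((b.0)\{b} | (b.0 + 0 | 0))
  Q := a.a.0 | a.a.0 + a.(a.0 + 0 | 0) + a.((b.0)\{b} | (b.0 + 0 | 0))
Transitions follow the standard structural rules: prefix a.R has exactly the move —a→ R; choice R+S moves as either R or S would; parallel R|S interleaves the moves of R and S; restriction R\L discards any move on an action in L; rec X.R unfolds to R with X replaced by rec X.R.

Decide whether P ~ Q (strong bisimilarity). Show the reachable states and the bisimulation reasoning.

NO

P's transition system — 12 states:
  s0 = a.a.0 | a.a.0 + a.(0 + 0 | 0) + a.((b.0)\{b} | (b.0 + 0 | 0)) | --a--▸ s1, --a--▸ s2, --a--▸ s3, --a--▸ s4
  s1 = (b.0)\{b} | (b.0 + 0 | 0) | --b--▸ s5
  s2 = 0 + 0 | 0 | (no moves)
  s3 = a.0 | a.a.0 | --a--▸ s6, --a--▸ s7
  s4 = a.a.0 | a.0 | --a--▸ s7, --a--▸ s8
  s5 = (b.0)\{b} | 0 | (no moves)
  s6 = 0 | a.a.0 | --a--▸ s9
  s7 = a.0 | a.0 | --a--▸ s10, --a--▸ s9
  s8 = a.a.0 | 0 | --a--▸ s10
  s9 = 0 | a.0 | --a--▸ s11
  s10 = a.0 | 0 | --a--▸ s11
  s11 = 0 | 0 | (no moves)
Q's transition system — 13 states:
  t0 = a.a.0 | a.a.0 + a.(a.0 + 0 | 0) + a.((b.0)\{b} | (b.0 + 0 | 0)) | --a--▸ t1, --a--▸ t2, --a--▸ t3, --a--▸ t4
  t1 = (b.0)\{b} | (b.0 + 0 | 0) | --b--▸ t5
  t2 = a.0 + 0 | 0 | --a--▸ t6
  t3 = a.0 | a.a.0 | --a--▸ t7, --a--▸ t8
  t4 = a.a.0 | a.0 | --a--▸ t8, --a--▸ t9
  t5 = (b.0)\{b} | 0 | (no moves)
  t6 = 0 | (no moves)
  t7 = 0 | a.a.0 | --a--▸ t10
  t8 = a.0 | a.0 | --a--▸ t10, --a--▸ t11
  t9 = a.a.0 | 0 | --a--▸ t11
  t10 = 0 | a.0 | --a--▸ t12
  t11 = a.0 | 0 | --a--▸ t12
  t12 = 0 | 0 | (no moves)
Bisimilarity quotient blocks:
  B0 = {s0}
  B1 = {s3, s4, t3, t4}
  B2 = {s6, s7, s8, t7, t8, t9}
  B3 = {s10, s9, t10, t11, t2}
  B4 = {s11, s2, s5, t12, t5, t6}
  B5 = {s1, t1}
  B6 = {t0}
s0 ∈ B0, t0 ∈ B6 → different blocks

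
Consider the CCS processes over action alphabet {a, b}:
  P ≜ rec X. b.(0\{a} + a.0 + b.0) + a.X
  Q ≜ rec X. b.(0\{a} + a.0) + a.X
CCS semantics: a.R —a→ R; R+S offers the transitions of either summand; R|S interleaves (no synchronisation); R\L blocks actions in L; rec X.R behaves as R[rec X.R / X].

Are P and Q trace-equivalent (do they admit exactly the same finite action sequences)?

P's transition system — 3 states:
  p0 = rec X. b.(0\{a} + a.0 + b.0) + a.X :: =a=> p0, =b=> p1
  p1 = 0\{a} + a.0 + b.0 :: =a=> p2, =b=> p2
  p2 = 0 :: ∅
Q's transition system — 3 states:
  q0 = rec X. b.(0\{a} + a.0) + a.X :: =a=> q0, =b=> q1
  q1 = 0\{a} + a.0 :: =a=> q2
  q2 = 0 :: ∅
Trace ⟨bb⟩ through P, begin at {p0}:
  [1] b ⇒ {p1}
  [2] b ⇒ {p2}
  — P admits the full trace.
Trace ⟨bb⟩ through Q, begin at {q0}:
  [1] b ⇒ {q1}
  [2] b ⇒ ∅ (Q stuck)

traces(P) ≠ traces(Q) — witness ⟨bb⟩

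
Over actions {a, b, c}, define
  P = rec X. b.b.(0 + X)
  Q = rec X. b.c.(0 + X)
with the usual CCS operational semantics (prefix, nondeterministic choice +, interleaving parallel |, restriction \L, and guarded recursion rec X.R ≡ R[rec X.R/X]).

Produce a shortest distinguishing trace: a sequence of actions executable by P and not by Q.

P's transition system — 3 states:
  p0 = rec X. b.b.(0 + X) → ··b··> p1
  p1 = b.(0 + (rec X. b.b.(0 + X))) → ··b··> p2
  p2 = 0 + (rec X. b.b.(0 + X)) → ··b··> p1
Q's transition system — 3 states:
  q0 = rec X. b.c.(0 + X) → ··b··> q1
  q1 = c.(0 + (rec X. b.c.(0 + X))) → ··c··> q2
  q2 = 0 + (rec X. b.c.(0 + X)) → ··b··> q1
Executing bb from P (initial set {p0}):
  step 1 (b): {p1}
  step 2 (b): {p2}
  — P admits the full trace.
Executing bb from Q (initial set {q0}):
  step 1 (b): {q1}
  step 2 (b): ∅  — Q cannot continue

bb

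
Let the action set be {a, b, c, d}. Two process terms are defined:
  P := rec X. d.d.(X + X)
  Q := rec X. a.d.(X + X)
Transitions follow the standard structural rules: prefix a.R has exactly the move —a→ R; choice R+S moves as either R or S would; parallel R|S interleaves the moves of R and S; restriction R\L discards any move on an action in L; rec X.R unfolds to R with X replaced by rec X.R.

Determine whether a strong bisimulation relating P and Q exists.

P ≁ Q

LTS(P): 3 reachable states
  s0 = rec X. d.d.(X + X) | -d-> s1
  s1 = d.((rec X. d.d.(X + X)) + (rec X. d.d.(X + X))) | -d-> s2
  s2 = (rec X. d.d.(X + X)) + (rec X. d.d.(X + X)) | -d-> s1
LTS(Q): 3 reachable states
  t0 = rec X. a.d.(X + X) | -a-> t1
  t1 = d.((rec X. a.d.(X + X)) + (rec X. a.d.(X + X))) | -d-> t2
  t2 = (rec X. a.d.(X + X)) + (rec X. a.d.(X + X)) | -a-> t1
Bisimilarity quotient blocks:
  B0 = {s0, s1, s2}
  B1 = {t0, t2}
  B2 = {t1}
s0 ∈ B0, t0 ∈ B1 → different blocks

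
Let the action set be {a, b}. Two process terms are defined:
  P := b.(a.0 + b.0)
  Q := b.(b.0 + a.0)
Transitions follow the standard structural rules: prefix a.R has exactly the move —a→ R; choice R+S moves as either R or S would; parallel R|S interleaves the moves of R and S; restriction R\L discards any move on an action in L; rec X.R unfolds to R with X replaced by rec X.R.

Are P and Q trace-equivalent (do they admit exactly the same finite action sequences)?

YES

Reachable graph of P (3 states):
  u0 = b.(a.0 + b.0) has moves =b=> u1
  u1 = a.0 + b.0 has moves =a=> u2, =b=> u2
  u2 = 0 has moves deadlocked
Reachable graph of Q (3 states):
  v0 = b.(b.0 + a.0) has moves =b=> v1
  v1 = b.0 + a.0 has moves =a=> v2, =b=> v2
  v2 = 0 has moves deadlocked
Coarsest stable partition (strong bisimilarity classes):
  B0 = {u0, v0}
  B1 = {u1, v1}
  B2 = {u2, v2}
u0 ∈ B0, v0 ∈ B0 → same block
Bisimilar ⇒ trace-equivalent.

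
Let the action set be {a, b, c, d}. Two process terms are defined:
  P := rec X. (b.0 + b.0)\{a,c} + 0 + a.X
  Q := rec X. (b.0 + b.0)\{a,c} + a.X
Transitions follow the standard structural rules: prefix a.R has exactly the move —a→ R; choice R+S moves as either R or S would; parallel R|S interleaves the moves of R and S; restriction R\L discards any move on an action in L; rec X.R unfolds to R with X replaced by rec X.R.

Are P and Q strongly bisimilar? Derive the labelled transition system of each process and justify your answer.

YES

LTS(P): 2 reachable states
  s0 = rec X. (b.0 + b.0)\{a,c} + 0 + a.X | -a-> s0, -b-> s1
  s1 = 0\{a,c} | ·
LTS(Q): 2 reachable states
  t0 = rec X. (b.0 + b.0)\{a,c} + a.X | -a-> t0, -b-> t1
  t1 = 0\{a,c} | ·
Bisimilarity quotient blocks:
  B0 = {s0, t0}
  B1 = {s1, t1}
s0 ∈ B0, t0 ∈ B0 → same block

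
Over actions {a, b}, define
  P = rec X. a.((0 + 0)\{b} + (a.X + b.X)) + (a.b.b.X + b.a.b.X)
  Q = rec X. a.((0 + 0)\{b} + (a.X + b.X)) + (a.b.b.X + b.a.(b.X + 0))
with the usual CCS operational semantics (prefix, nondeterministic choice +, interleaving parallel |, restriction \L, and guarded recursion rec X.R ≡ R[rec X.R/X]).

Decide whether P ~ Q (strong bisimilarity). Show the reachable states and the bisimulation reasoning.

LTS(P): 5 reachable states
  u0 = rec X. a.((0 + 0)\{b} + (a.X + b.X)) + (a.b.b.X + b.a.b.X) has moves --a--▸ u1, --a--▸ u2, --b--▸ u3
  u1 = (0 + 0)\{b} + (a.(rec X. a.((0 + 0)\{b} + (a.X + b.X)) + (a.b.b.X + b.a.b.X)) + b.(rec X. a.((0 + 0)\{b} + (a.X + b.X)) + (a.b.b.X + b.a.b.X))) has moves --a--▸ u0, --b--▸ u0
  u2 = b.b.(rec X. a.((0 + 0)\{b} + (a.X + b.X)) + (a.b.b.X + b.a.b.X)) has moves --b--▸ u4
  u3 = a.b.(rec X. a.((0 + 0)\{b} + (a.X + b.X)) + (a.b.b.X + b.a.b.X)) has moves --a--▸ u4
  u4 = b.(rec X. a.((0 + 0)\{b} + (a.X + b.X)) + (a.b.b.X + b.a.b.X)) has moves --b--▸ u0
LTS(Q): 6 reachable states
  v0 = rec X. a.((0 + 0)\{b} + (a.X + b.X)) + (a.b.b.X + b.a.(b.X + 0)) has moves --a--▸ v1, --a--▸ v2, --b--▸ v3
  v1 = (0 + 0)\{b} + (a.(rec X. a.((0 + 0)\{b} + (a.X + b.X)) + (a.b.b.X + b.a.(b.X + 0))) + b.(rec X. a.((0 + 0)\{b} + (a.X + b.X)) + (a.b.b.X + b.a.(b.X + 0)))) has moves --a--▸ v0, --b--▸ v0
  v2 = b.b.(rec X. a.((0 + 0)\{b} + (a.X + b.X)) + (a.b.b.X + b.a.(b.X + 0))) has moves --b--▸ v4
  v3 = a.(b.(rec X. a.((0 + 0)\{b} + (a.X + b.X)) + (a.b.b.X + b.a.(b.X + 0))) + 0) has moves --a--▸ v5
  v4 = b.(rec X. a.((0 + 0)\{b} + (a.X + b.X)) + (a.b.b.X + b.a.(b.X + 0))) has moves --b--▸ v0
  v5 = b.(rec X. a.((0 + 0)\{b} + (a.X + b.X)) + (a.b.b.X + b.a.(b.X + 0))) + 0 has moves --b--▸ v0
Bisimilarity quotient blocks:
  B0 = {u0, v0}
  B1 = {u1, v1}
  B2 = {u2, v2}
  B3 = {u4, v4, v5}
  B4 = {u3, v3}
u0 ∈ B0, v0 ∈ B0 → same block

P ~ Q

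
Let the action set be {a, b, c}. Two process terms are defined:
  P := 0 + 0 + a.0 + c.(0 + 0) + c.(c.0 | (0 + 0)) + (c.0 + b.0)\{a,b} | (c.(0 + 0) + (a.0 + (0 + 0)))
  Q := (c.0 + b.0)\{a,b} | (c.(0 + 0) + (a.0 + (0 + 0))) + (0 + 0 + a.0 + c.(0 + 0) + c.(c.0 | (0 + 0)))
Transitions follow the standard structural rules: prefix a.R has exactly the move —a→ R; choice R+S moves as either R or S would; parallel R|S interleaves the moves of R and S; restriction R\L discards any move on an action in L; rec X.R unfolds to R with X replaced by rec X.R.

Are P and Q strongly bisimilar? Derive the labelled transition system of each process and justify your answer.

P's transition system — 10 states:
  s0 = 0 + 0 + a.0 + c.(0 + 0) + c.(c.0 | (0 + 0)) + (c.0 + b.0)\{a,b} | (c.(0 + 0) + (a.0 + (0 + 0))) has moves ··a··> s1, ··a··> s2, ··c··> s3, ··c··> s4, ··c··> s5, ··c··> s6
  s1 = (c.0 + b.0)\{a,b} | 0 has moves ··c··> s7
  s2 = 0 has moves ∅
  s3 = (c.0 + b.0)\{a,b} | (0 + 0) has moves ··c··> s8
  s4 = 0 + 0 has moves ∅
  s5 = 0\{a,b} | (c.(0 + 0) + (a.0 + (0 + 0))) has moves ··a··> s7, ··c··> s8
  s6 = c.0 | (0 + 0) has moves ··c··> s9
  s7 = 0\{a,b} | 0 has moves ∅
  s8 = 0\{a,b} | (0 + 0) has moves ∅
  s9 = 0 | (0 + 0) has moves ∅
Q's transition system — 10 states:
  t0 = (c.0 + b.0)\{a,b} | (c.(0 + 0) + (a.0 + (0 + 0))) + (0 + 0 + a.0 + c.(0 + 0) + c.(c.0 | (0 + 0))) has moves ··a··> t1, ··a··> t2, ··c··> t3, ··c··> t4, ··c··> t5, ··c··> t6
  t1 = (c.0 + b.0)\{a,b} | 0 has moves ··c··> t7
  t2 = 0 has moves ∅
  t3 = (c.0 + b.0)\{a,b} | (0 + 0) has moves ··c··> t8
  t4 = 0 + 0 has moves ∅
  t5 = 0\{a,b} | (c.(0 + 0) + (a.0 + (0 + 0))) has moves ··a··> t7, ··c··> t8
  t6 = c.0 | (0 + 0) has moves ··c··> t9
  t7 = 0\{a,b} | 0 has moves ∅
  t8 = 0\{a,b} | (0 + 0) has moves ∅
  t9 = 0 | (0 + 0) has moves ∅
Partition-refinement fixed point:
  B0 = {s0, t0}
  B1 = {s5, t5}
  B2 = {s2, s4, s7, s8, s9, t2, t4, t7, t8, t9}
  B3 = {s1, s3, s6, t1, t3, t6}
s0 ∈ B0, t0 ∈ B0 → same block

P ~ Q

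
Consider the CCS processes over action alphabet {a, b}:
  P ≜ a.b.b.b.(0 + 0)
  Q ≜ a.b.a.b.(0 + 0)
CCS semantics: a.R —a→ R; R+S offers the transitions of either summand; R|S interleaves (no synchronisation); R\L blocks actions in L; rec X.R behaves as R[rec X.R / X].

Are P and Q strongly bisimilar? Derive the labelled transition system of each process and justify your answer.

LTS(P): 5 reachable states
  u0 = a.b.b.b.(0 + 0) | —a→ u1
  u1 = b.b.b.(0 + 0) | —b→ u2
  u2 = b.b.(0 + 0) | —b→ u3
  u3 = b.(0 + 0) | —b→ u4
  u4 = 0 + 0 | ·
LTS(Q): 5 reachable states
  v0 = a.b.a.b.(0 + 0) | —a→ v1
  v1 = b.a.b.(0 + 0) | —b→ v2
  v2 = a.b.(0 + 0) | —a→ v3
  v3 = b.(0 + 0) | —b→ v4
  v4 = 0 + 0 | ·
Bisimilarity quotient blocks:
  B0 = {u0}
  B1 = {u1}
  B2 = {u2}
  B3 = {u3, v3}
  B4 = {u4, v4}
  B5 = {v0}
  B6 = {v1}
  B7 = {v2}
u0 ∈ B0, v0 ∈ B5 → different blocks

not bisimilar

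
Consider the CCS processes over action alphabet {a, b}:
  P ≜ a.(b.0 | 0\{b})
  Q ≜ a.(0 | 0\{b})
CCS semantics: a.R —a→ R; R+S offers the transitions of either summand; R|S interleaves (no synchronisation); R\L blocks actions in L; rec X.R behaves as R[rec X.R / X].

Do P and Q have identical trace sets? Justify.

Reachable graph of P (3 states):
  p0 = a.(b.0 | 0\{b}) ⊢ =a=> p1
  p1 = b.0 | 0\{b} ⊢ =b=> p2
  p2 = 0 | 0\{b} ⊢ deadlocked
Reachable graph of Q (2 states):
  q0 = a.(0 | 0\{b}) ⊢ =a=> q1
  q1 = 0 | 0\{b} ⊢ deadlocked
Executing ab from P (initial set {p0}):
  step 1 (a): {p1}
  step 2 (b): {p2}
  — P admits the full trace.
Executing ab from Q (initial set {q0}):
  step 1 (a): {q1}
  step 2 (b): no successor for Q

NO — witness ⟨ab⟩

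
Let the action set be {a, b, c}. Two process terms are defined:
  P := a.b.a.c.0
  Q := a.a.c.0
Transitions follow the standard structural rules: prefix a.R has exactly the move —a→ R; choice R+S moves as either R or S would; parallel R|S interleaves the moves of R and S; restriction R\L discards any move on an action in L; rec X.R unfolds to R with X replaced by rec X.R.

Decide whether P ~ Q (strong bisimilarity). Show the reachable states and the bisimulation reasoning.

not bisimilar

LTS(P): 5 reachable states
  m0 = a.b.a.c.0 :: =a=> m1
  m1 = b.a.c.0 :: =b=> m2
  m2 = a.c.0 :: =a=> m3
  m3 = c.0 :: =c=> m4
  m4 = 0 :: stopped
LTS(Q): 4 reachable states
  n0 = a.a.c.0 :: =a=> n1
  n1 = a.c.0 :: =a=> n2
  n2 = c.0 :: =c=> n3
  n3 = 0 :: stopped
Bisimilarity quotient blocks:
  B0 = {m0}
  B1 = {m1}
  B2 = {m2, n1}
  B3 = {m3, n2}
  B4 = {m4, n3}
  B5 = {n0}
m0 ∈ B0, n0 ∈ B5 → different blocks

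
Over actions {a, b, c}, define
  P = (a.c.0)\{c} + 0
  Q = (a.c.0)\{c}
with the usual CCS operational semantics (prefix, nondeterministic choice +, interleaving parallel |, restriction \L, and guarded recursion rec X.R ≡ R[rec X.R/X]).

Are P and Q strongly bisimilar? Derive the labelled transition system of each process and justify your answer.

bisimilar

LTS(P): 2 reachable states
  s0 = (a.c.0)\{c} + 0 | --a--▸ s1
  s1 = (c.0)\{c} | ·
LTS(Q): 2 reachable states
  t0 = (a.c.0)\{c} | --a--▸ t1
  t1 = (c.0)\{c} | ·
Coarsest stable partition (strong bisimilarity classes):
  B0 = {s0, t0}
  B1 = {s1, t1}
s0 ∈ B0, t0 ∈ B0 → same block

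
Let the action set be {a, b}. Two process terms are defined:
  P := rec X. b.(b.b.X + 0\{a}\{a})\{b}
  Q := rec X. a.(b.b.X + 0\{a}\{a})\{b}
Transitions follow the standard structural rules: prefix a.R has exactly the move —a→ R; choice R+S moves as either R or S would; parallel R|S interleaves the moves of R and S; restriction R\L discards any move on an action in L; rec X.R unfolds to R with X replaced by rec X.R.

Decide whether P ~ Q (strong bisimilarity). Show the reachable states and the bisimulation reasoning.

NO

LTS(P): 2 reachable states
  s0 = rec X. b.(b.b.X + 0\{a}\{a})\{b} ⊢ -b-> s1
  s1 = (b.b.(rec X. b.(b.b.X + 0\{a}\{a})\{b}) + 0\{a}\{a})\{b} ⊢ (no moves)
LTS(Q): 2 reachable states
  t0 = rec X. a.(b.b.X + 0\{a}\{a})\{b} ⊢ -a-> t1
  t1 = (b.b.(rec X. a.(b.b.X + 0\{a}\{a})\{b}) + 0\{a}\{a})\{b} ⊢ (no moves)
Bisimilarity quotient blocks:
  B0 = {s0}
  B1 = {s1, t1}
  B2 = {t0}
s0 ∈ B0, t0 ∈ B2 → different blocks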